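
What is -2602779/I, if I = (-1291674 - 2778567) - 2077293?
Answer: 867593/2049178 ≈ 0.42339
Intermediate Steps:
I = -6147534 (I = -4070241 - 2077293 = -6147534)
-2602779/I = -2602779/(-6147534) = -2602779*(-1/6147534) = 867593/2049178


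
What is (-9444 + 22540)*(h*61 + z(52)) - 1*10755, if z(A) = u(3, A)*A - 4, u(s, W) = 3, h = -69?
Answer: -53141227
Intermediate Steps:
z(A) = -4 + 3*A (z(A) = 3*A - 4 = -4 + 3*A)
(-9444 + 22540)*(h*61 + z(52)) - 1*10755 = (-9444 + 22540)*(-69*61 + (-4 + 3*52)) - 1*10755 = 13096*(-4209 + (-4 + 156)) - 10755 = 13096*(-4209 + 152) - 10755 = 13096*(-4057) - 10755 = -53130472 - 10755 = -53141227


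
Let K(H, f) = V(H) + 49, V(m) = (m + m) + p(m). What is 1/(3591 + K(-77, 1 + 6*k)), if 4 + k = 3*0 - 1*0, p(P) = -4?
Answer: 1/3482 ≈ 0.00028719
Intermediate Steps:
k = -4 (k = -4 + (3*0 - 1*0) = -4 + (0 + 0) = -4 + 0 = -4)
V(m) = -4 + 2*m (V(m) = (m + m) - 4 = 2*m - 4 = -4 + 2*m)
K(H, f) = 45 + 2*H (K(H, f) = (-4 + 2*H) + 49 = 45 + 2*H)
1/(3591 + K(-77, 1 + 6*k)) = 1/(3591 + (45 + 2*(-77))) = 1/(3591 + (45 - 154)) = 1/(3591 - 109) = 1/3482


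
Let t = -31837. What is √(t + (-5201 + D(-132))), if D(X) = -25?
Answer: I*√37063 ≈ 192.52*I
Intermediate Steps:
√(t + (-5201 + D(-132))) = √(-31837 + (-5201 - 25)) = √(-31837 - 5226) = √(-37063) = I*√37063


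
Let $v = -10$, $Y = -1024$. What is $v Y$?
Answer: $10240$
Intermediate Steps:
$v Y = \left(-10\right) \left(-1024\right) = 10240$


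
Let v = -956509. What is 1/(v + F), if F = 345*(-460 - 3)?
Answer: -1/1116244 ≈ -8.9586e-7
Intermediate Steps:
F = -159735 (F = 345*(-463) = -159735)
1/(v + F) = 1/(-956509 - 159735) = 1/(-1116244) = -1/1116244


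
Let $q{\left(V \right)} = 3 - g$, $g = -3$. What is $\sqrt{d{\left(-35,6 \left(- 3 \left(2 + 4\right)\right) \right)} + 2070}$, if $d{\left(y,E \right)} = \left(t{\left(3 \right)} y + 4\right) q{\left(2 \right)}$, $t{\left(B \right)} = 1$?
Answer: $2 \sqrt{471} \approx 43.405$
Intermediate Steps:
$q{\left(V \right)} = 6$ ($q{\left(V \right)} = 3 - -3 = 3 + 3 = 6$)
$d{\left(y,E \right)} = 24 + 6 y$ ($d{\left(y,E \right)} = \left(1 y + 4\right) 6 = \left(y + 4\right) 6 = \left(4 + y\right) 6 = 24 + 6 y$)
$\sqrt{d{\left(-35,6 \left(- 3 \left(2 + 4\right)\right) \right)} + 2070} = \sqrt{\left(24 + 6 \left(-35\right)\right) + 2070} = \sqrt{\left(24 - 210\right) + 2070} = \sqrt{-186 + 2070} = \sqrt{1884} = 2 \sqrt{471}$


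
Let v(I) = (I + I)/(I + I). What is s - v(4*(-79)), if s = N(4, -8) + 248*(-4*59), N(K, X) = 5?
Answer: -58524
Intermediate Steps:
v(I) = 1 (v(I) = (2*I)/((2*I)) = (2*I)*(1/(2*I)) = 1)
s = -58523 (s = 5 + 248*(-4*59) = 5 + 248*(-236) = 5 - 58528 = -58523)
s - v(4*(-79)) = -58523 - 1*1 = -58523 - 1 = -58524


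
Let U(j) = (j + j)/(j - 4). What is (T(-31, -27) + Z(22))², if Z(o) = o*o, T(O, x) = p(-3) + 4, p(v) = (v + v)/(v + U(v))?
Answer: 6022116/25 ≈ 2.4088e+5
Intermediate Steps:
U(j) = 2*j/(-4 + j) (U(j) = (2*j)/(-4 + j) = 2*j/(-4 + j))
p(v) = 2*v/(v + 2*v/(-4 + v)) (p(v) = (v + v)/(v + 2*v/(-4 + v)) = (2*v)/(v + 2*v/(-4 + v)) = 2*v/(v + 2*v/(-4 + v)))
T(O, x) = 34/5 (T(O, x) = 2*(-4 - 3)/(-2 - 3) + 4 = 2*(-7)/(-5) + 4 = 2*(-⅕)*(-7) + 4 = 14/5 + 4 = 34/5)
Z(o) = o²
(T(-31, -27) + Z(22))² = (34/5 + 22²)² = (34/5 + 484)² = (2454/5)² = 6022116/25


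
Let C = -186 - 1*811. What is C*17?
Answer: -16949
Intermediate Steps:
C = -997 (C = -186 - 811 = -997)
C*17 = -997*17 = -16949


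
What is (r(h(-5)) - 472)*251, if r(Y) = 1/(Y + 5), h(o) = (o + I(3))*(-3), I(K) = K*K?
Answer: -829555/7 ≈ -1.1851e+5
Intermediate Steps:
I(K) = K²
h(o) = -27 - 3*o (h(o) = (o + 3²)*(-3) = (o + 9)*(-3) = (9 + o)*(-3) = -27 - 3*o)
r(Y) = 1/(5 + Y)
(r(h(-5)) - 472)*251 = (1/(5 + (-27 - 3*(-5))) - 472)*251 = (1/(5 + (-27 + 15)) - 472)*251 = (1/(5 - 12) - 472)*251 = (1/(-7) - 472)*251 = (-⅐ - 472)*251 = -3305/7*251 = -829555/7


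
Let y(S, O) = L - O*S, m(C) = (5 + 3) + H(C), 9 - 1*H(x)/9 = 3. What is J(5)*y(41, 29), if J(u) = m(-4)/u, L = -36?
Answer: -15190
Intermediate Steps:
H(x) = 54 (H(x) = 81 - 9*3 = 81 - 27 = 54)
m(C) = 62 (m(C) = (5 + 3) + 54 = 8 + 54 = 62)
y(S, O) = -36 - O*S
J(u) = 62/u
J(5)*y(41, 29) = (62/5)*(-36 - 1*29*41) = (62*(⅕))*(-36 - 1189) = (62/5)*(-1225) = -15190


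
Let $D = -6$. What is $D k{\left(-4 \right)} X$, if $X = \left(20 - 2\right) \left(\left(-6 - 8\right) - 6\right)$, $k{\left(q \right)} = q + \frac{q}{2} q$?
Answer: $8640$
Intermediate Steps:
$k{\left(q \right)} = q + \frac{q^{2}}{2}$ ($k{\left(q \right)} = q + q \frac{1}{2} q = q + \frac{q}{2} q = q + \frac{q^{2}}{2}$)
$X = -360$ ($X = 18 \left(\left(-6 - 8\right) - 6\right) = 18 \left(-14 - 6\right) = 18 \left(-20\right) = -360$)
$D k{\left(-4 \right)} X = - 6 \cdot \frac{1}{2} \left(-4\right) \left(2 - 4\right) \left(-360\right) = - 6 \cdot \frac{1}{2} \left(-4\right) \left(-2\right) \left(-360\right) = \left(-6\right) 4 \left(-360\right) = \left(-24\right) \left(-360\right) = 8640$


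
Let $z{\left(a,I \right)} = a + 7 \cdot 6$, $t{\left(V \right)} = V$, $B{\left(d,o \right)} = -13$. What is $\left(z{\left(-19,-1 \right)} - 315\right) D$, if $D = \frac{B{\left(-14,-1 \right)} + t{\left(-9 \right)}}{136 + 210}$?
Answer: $\frac{3212}{173} \approx 18.566$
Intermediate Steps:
$z{\left(a,I \right)} = 42 + a$ ($z{\left(a,I \right)} = a + 42 = 42 + a$)
$D = - \frac{11}{173}$ ($D = \frac{-13 - 9}{136 + 210} = - \frac{22}{346} = \left(-22\right) \frac{1}{346} = - \frac{11}{173} \approx -0.063584$)
$\left(z{\left(-19,-1 \right)} - 315\right) D = \left(\left(42 - 19\right) - 315\right) \left(- \frac{11}{173}\right) = \left(23 - 315\right) \left(- \frac{11}{173}\right) = \left(-292\right) \left(- \frac{11}{173}\right) = \frac{3212}{173}$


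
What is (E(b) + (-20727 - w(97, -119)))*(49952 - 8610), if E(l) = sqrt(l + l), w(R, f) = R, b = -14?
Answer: -860905808 + 82684*I*sqrt(7) ≈ -8.6091e+8 + 2.1876e+5*I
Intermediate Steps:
E(l) = sqrt(2)*sqrt(l) (E(l) = sqrt(2*l) = sqrt(2)*sqrt(l))
(E(b) + (-20727 - w(97, -119)))*(49952 - 8610) = (sqrt(2)*sqrt(-14) + (-20727 - 1*97))*(49952 - 8610) = (sqrt(2)*(I*sqrt(14)) + (-20727 - 97))*41342 = (2*I*sqrt(7) - 20824)*41342 = (-20824 + 2*I*sqrt(7))*41342 = -860905808 + 82684*I*sqrt(7)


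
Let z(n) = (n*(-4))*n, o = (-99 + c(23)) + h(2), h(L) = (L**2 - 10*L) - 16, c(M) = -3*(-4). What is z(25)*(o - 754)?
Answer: 2182500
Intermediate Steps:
c(M) = 12
h(L) = -16 + L**2 - 10*L
o = -119 (o = (-99 + 12) + (-16 + 2**2 - 10*2) = -87 + (-16 + 4 - 20) = -87 - 32 = -119)
z(n) = -4*n**2 (z(n) = (-4*n)*n = -4*n**2)
z(25)*(o - 754) = (-4*25**2)*(-119 - 754) = -4*625*(-873) = -2500*(-873) = 2182500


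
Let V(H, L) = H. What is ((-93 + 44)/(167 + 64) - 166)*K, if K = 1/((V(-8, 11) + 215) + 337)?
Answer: -5485/17952 ≈ -0.30554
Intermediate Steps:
K = 1/544 (K = 1/((-8 + 215) + 337) = 1/(207 + 337) = 1/544 ≈ 0.0018382)
((-93 + 44)/(167 + 64) - 166)*K = ((-93 + 44)/(167 + 64) - 166)*(1/544) = (-49/231 - 166)*(1/544) = (-49*1/231 - 166)*(1/544) = (-7/33 - 166)*(1/544) = -5485/33*1/544 = -5485/17952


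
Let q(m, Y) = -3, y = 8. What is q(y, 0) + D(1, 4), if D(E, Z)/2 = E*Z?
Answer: 5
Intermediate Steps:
D(E, Z) = 2*E*Z (D(E, Z) = 2*(E*Z) = 2*E*Z)
q(y, 0) + D(1, 4) = -3 + 2*1*4 = -3 + 8 = 5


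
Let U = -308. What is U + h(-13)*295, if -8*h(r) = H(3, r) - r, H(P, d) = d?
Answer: -308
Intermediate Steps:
h(r) = 0 (h(r) = -(r - r)/8 = -1/8*0 = 0)
U + h(-13)*295 = -308 + 0*295 = -308 + 0 = -308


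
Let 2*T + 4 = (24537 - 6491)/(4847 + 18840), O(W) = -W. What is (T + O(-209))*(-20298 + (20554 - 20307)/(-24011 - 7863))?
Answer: -1589054734273084/377499719 ≈ -4.2094e+6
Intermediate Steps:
T = -38351/23687 (T = -2 + ((24537 - 6491)/(4847 + 18840))/2 = -2 + (18046/23687)/2 = -2 + (18046*(1/23687))/2 = -2 + (½)*(18046/23687) = -2 + 9023/23687 = -38351/23687 ≈ -1.6191)
(T + O(-209))*(-20298 + (20554 - 20307)/(-24011 - 7863)) = (-38351/23687 - 1*(-209))*(-20298 + (20554 - 20307)/(-24011 - 7863)) = (-38351/23687 + 209)*(-20298 + 247/(-31874)) = 4912232*(-20298 + 247*(-1/31874))/23687 = 4912232*(-20298 - 247/31874)/23687 = (4912232/23687)*(-646978699/31874) = -1589054734273084/377499719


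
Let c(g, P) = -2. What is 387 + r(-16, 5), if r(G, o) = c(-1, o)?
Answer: 385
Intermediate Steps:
r(G, o) = -2
387 + r(-16, 5) = 387 - 2 = 385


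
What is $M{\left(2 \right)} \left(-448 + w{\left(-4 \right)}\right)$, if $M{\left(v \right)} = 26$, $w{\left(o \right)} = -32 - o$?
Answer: $-12376$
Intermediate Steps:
$M{\left(2 \right)} \left(-448 + w{\left(-4 \right)}\right) = 26 \left(-448 - 28\right) = 26 \left(-476\right) = -12376$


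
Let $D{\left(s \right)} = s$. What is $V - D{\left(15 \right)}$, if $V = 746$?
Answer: $731$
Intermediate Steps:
$V - D{\left(15 \right)} = 746 - 15 = 731$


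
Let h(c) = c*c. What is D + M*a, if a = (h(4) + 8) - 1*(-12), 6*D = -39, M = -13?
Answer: -949/2 ≈ -474.50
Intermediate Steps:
h(c) = c**2
D = -13/2 (D = (1/6)*(-39) = -13/2 ≈ -6.5000)
a = 36 (a = (4**2 + 8) - 1*(-12) = (16 + 8) + 12 = 24 + 12 = 36)
D + M*a = -13/2 - 13*36 = -13/2 - 468 = -949/2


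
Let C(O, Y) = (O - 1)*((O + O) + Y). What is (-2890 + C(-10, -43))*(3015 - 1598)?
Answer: -3113149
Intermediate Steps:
C(O, Y) = (-1 + O)*(Y + 2*O) (C(O, Y) = (-1 + O)*(2*O + Y) = (-1 + O)*(Y + 2*O))
(-2890 + C(-10, -43))*(3015 - 1598) = (-2890 + (-1*(-43) - 2*(-10) + 2*(-10)**2 - 10*(-43)))*(3015 - 1598) = (-2890 + (43 + 20 + 2*100 + 430))*1417 = (-2890 + (43 + 20 + 200 + 430))*1417 = (-2890 + 693)*1417 = -2197*1417 = -3113149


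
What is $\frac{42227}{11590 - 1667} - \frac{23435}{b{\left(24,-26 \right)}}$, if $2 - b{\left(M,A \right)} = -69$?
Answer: $- \frac{229547388}{704533} \approx -325.81$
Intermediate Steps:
$b{\left(M,A \right)} = 71$ ($b{\left(M,A \right)} = 2 - -69 = 2 + 69 = 71$)
$\frac{42227}{11590 - 1667} - \frac{23435}{b{\left(24,-26 \right)}} = \frac{42227}{11590 - 1667} - \frac{23435}{71} = \frac{42227}{9923} - \frac{23435}{71} = - \frac{229547388}{704533}$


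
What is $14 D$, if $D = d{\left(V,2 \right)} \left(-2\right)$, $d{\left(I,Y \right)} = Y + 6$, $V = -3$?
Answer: $-224$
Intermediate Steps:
$d{\left(I,Y \right)} = 6 + Y$
$D = -16$ ($D = \left(6 + 2\right) \left(-2\right) = 8 \left(-2\right) = -16$)
$14 D = 14 \left(-16\right) = -224$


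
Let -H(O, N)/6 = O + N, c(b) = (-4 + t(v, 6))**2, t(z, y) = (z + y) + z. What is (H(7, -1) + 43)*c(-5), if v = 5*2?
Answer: 3388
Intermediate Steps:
v = 10
t(z, y) = y + 2*z (t(z, y) = (y + z) + z = y + 2*z)
c(b) = 484 (c(b) = (-4 + (6 + 2*10))**2 = (-4 + (6 + 20))**2 = (-4 + 26)**2 = 22**2 = 484)
H(O, N) = -6*N - 6*O (H(O, N) = -6*(O + N) = -6*(N + O) = -6*N - 6*O)
(H(7, -1) + 43)*c(-5) = ((-6*(-1) - 6*7) + 43)*484 = ((6 - 42) + 43)*484 = (-36 + 43)*484 = 7*484 = 3388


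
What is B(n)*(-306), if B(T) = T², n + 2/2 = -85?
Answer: -2263176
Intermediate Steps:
n = -86 (n = -1 - 85 = -86)
B(n)*(-306) = (-86)²*(-306) = 7396*(-306) = -2263176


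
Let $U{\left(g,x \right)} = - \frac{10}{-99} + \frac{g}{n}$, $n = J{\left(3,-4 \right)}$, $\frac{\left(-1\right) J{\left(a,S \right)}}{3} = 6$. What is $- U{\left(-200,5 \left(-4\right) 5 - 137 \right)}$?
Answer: $- \frac{370}{33} \approx -11.212$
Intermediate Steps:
$J{\left(a,S \right)} = -18$ ($J{\left(a,S \right)} = \left(-3\right) 6 = -18$)
$n = -18$
$U{\left(g,x \right)} = \frac{10}{99} - \frac{g}{18}$ ($U{\left(g,x \right)} = - \frac{10}{-99} + \frac{g}{-18} = \left(-10\right) \left(- \frac{1}{99}\right) + g \left(- \frac{1}{18}\right) = \frac{10}{99} - \frac{g}{18}$)
$- U{\left(-200,5 \left(-4\right) 5 - 137 \right)} = - (\frac{10}{99} - - \frac{100}{9}) = - (\frac{10}{99} + \frac{100}{9}) = \left(-1\right) \frac{370}{33} = - \frac{370}{33}$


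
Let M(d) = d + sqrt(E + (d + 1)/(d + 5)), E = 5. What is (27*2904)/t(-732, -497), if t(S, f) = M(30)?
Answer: 41164200/15647 - 39204*sqrt(7210)/15647 ≈ 2418.1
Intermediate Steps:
M(d) = d + sqrt(5 + (1 + d)/(5 + d)) (M(d) = d + sqrt(5 + (d + 1)/(d + 5)) = d + sqrt(5 + (1 + d)/(5 + d)))
t(S, f) = 30 + sqrt(7210)/35 (t(S, f) = 30 + sqrt(2)*sqrt((13 + 3*30)/(5 + 30)) = 30 + sqrt(2)*sqrt((13 + 90)/35) = 30 + sqrt(2)*sqrt((1/35)*103) = 30 + sqrt(2)*sqrt(103/35) = 30 + sqrt(2)*(sqrt(3605)/35) = 30 + sqrt(7210)/35)
(27*2904)/t(-732, -497) = (27*2904)/(30 + sqrt(7210)/35) = 78408/(30 + sqrt(7210)/35)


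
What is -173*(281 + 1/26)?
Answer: -1264111/26 ≈ -48620.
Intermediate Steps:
-173*(281 + 1/26) = -173*7307/26 = -1264111/26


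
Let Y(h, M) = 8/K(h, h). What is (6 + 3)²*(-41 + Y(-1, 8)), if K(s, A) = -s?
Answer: -2673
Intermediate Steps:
Y(h, M) = -8/h (Y(h, M) = 8/((-h)) = 8*(-1/h) = -8/h)
(6 + 3)²*(-41 + Y(-1, 8)) = (6 + 3)²*(-41 - 8/(-1)) = 9²*(-41 - 8*(-1)) = 81*(-41 + 8) = 81*(-33) = -2673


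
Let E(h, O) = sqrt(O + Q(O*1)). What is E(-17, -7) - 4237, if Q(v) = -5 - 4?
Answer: -4237 + 4*I ≈ -4237.0 + 4.0*I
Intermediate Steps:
Q(v) = -9
E(h, O) = sqrt(-9 + O) (E(h, O) = sqrt(O - 9) = sqrt(-9 + O))
E(-17, -7) - 4237 = sqrt(-9 - 7) - 4237 = sqrt(-16) - 4237 = 4*I - 4237 = -4237 + 4*I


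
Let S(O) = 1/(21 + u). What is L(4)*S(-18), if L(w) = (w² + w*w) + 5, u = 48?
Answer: 37/69 ≈ 0.53623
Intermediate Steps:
S(O) = 1/69 (S(O) = 1/(21 + 48) = 1/69)
L(w) = 5 + 2*w² (L(w) = (w² + w²) + 5 = 2*w² + 5 = 5 + 2*w²)
L(4)*S(-18) = (5 + 2*4²)*(1/69) = (5 + 2*16)*(1/69) = (5 + 32)*(1/69) = 37*(1/69) = 37/69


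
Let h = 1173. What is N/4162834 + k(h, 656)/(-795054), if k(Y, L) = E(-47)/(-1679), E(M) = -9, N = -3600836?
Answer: -4740375155663/5480225902246 ≈ -0.86500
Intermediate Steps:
k(Y, L) = 9/1679 (k(Y, L) = -9/(-1679) = -9*(-1/1679) = 9/1679)
N/4162834 + k(h, 656)/(-795054) = -3600836/4162834 + (9/1679)/(-795054) = -3600836*1/4162834 + (9/1679)*(-1/795054) = -1800418/2081417 - 3/444965222 = -4740375155663/5480225902246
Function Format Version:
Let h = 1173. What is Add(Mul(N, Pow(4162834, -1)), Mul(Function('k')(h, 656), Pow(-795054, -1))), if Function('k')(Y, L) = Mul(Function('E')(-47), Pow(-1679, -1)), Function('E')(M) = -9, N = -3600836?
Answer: Rational(-4740375155663, 5480225902246) ≈ -0.86500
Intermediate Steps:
Function('k')(Y, L) = Rational(9, 1679) (Function('k')(Y, L) = Mul(-9, Pow(-1679, -1)) = Mul(-9, Rational(-1, 1679)) = Rational(9, 1679))
Add(Mul(N, Pow(4162834, -1)), Mul(Function('k')(h, 656), Pow(-795054, -1))) = Add(Mul(-3600836, Pow(4162834, -1)), Mul(Rational(9, 1679), Pow(-795054, -1))) = Add(Mul(-3600836, Rational(1, 4162834)), Mul(Rational(9, 1679), Rational(-1, 795054))) = Add(Rational(-1800418, 2081417), Rational(-3, 444965222)) = Rational(-4740375155663, 5480225902246)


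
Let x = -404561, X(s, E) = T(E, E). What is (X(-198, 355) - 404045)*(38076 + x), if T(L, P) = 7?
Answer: 148073866430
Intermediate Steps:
X(s, E) = 7
(X(-198, 355) - 404045)*(38076 + x) = (7 - 404045)*(38076 - 404561) = -404038*(-366485) = 148073866430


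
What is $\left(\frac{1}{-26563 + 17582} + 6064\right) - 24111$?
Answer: $- \frac{162080108}{8981} \approx -18047.0$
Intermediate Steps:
$\left(\frac{1}{-26563 + 17582} + 6064\right) - 24111 = \left(\frac{1}{-8981} + 6064\right) - 24111 = \left(- \frac{1}{8981} + 6064\right) - 24111 = \frac{54460783}{8981} - 24111 = - \frac{162080108}{8981}$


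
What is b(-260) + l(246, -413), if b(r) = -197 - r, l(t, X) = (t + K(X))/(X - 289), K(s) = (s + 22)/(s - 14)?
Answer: 18779069/299754 ≈ 62.648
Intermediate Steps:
K(s) = (22 + s)/(-14 + s)
l(t, X) = (t + (22 + X)/(-14 + X))/(-289 + X) (l(t, X) = (t + (22 + X)/(-14 + X))/(X - 289) = (t + (22 + X)/(-14 + X))/(-289 + X))
b(-260) + l(246, -413) = (-197 - 1*(-260)) + (22 - 413 + 246*(-14 - 413))/((-289 - 413)*(-14 - 413)) = (-197 + 260) + (22 - 413 + 246*(-427))/(-702*(-427)) = 63 - 1/702*(-1/427)*(22 - 413 - 105042) = 63 - 1/702*(-1/427)*(-105433) = 63 - 105433/299754 = 18779069/299754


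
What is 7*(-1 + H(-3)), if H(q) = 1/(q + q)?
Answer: -49/6 ≈ -8.1667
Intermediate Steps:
H(q) = 1/(2*q)
7*(-1 + H(-3)) = 7*(-1 + (1/2)/(-3)) = 7*(-1 + (1/2)*(-1/3)) = 7*(-1 - 1/6) = 7*(-7/6) = -49/6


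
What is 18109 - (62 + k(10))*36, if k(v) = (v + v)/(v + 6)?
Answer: 15832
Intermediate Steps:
k(v) = 2*v/(6 + v) (k(v) = (2*v)/(6 + v) = 2*v/(6 + v))
18109 - (62 + k(10))*36 = 18109 - (62 + 2*10/(6 + 10))*36 = 18109 - (62 + 2*10/16)*36 = 18109 - (62 + 2*10*(1/16))*36 = 18109 - (62 + 5/4)*36 = 18109 - 253*36/4 = 18109 - 1*2277 = 18109 - 2277 = 15832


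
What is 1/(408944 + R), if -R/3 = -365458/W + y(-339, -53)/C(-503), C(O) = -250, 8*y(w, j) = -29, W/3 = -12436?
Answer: 6218000/2542630792517 ≈ 2.4455e-6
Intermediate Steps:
W = -37308 (W = 3*(-12436) = -37308)
y(w, j) = -29/8 (y(w, j) = (⅛)*(-29) = -29/8)
R = -182999483/6218000 (R = -3*(-365458/(-37308) - 29/8/(-250)) = -3*(-365458*(-1/37308) - 29/8*(-1/250)) = -3*(182729/18654 + 29/2000) = -3*182999483/18654000 = -182999483/6218000 ≈ -29.431)
1/(408944 + R) = 1/(408944 - 182999483/6218000) = 1/(2542630792517/6218000) = 6218000/2542630792517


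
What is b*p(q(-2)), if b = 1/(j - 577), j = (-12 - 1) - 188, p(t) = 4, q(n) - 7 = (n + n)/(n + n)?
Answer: -2/389 ≈ -0.0051414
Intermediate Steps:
q(n) = 8 (q(n) = 7 + (n + n)/(n + n) = 7 + (2*n)/((2*n)) = 7 + (2*n)*(1/(2*n)) = 7 + 1 = 8)
j = -201 (j = -13 - 188 = -201)
b = -1/778 (b = 1/(-201 - 577) = 1/(-778) = -1/778 ≈ -0.0012853)
b*p(q(-2)) = -1/778*4 = -2/389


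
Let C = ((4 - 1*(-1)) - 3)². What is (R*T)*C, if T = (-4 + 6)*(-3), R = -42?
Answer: 1008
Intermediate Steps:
C = 4 (C = ((4 + 1) - 3)² = (5 - 3)² = 2² = 4)
T = -6 (T = 2*(-3) = -6)
(R*T)*C = -42*(-6)*4 = 252*4 = 1008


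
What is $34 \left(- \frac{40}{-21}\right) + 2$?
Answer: $\frac{1402}{21} \approx 66.762$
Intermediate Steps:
$34 \left(- \frac{40}{-21}\right) + 2 = 34 \left(\left(-40\right) \left(- \frac{1}{21}\right)\right) + 2 = 34 \cdot \frac{40}{21} + 2 = \frac{1360}{21} + 2 = \frac{1402}{21}$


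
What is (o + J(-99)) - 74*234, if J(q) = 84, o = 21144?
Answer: 3912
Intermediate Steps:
(o + J(-99)) - 74*234 = (21144 + 84) - 74*234 = 21228 - 17316 = 3912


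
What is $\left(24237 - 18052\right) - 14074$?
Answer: $-7889$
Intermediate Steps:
$\left(24237 - 18052\right) - 14074 = 6185 - 14074 = -7889$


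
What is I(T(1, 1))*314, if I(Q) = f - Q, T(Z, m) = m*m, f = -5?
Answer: -1884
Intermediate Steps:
T(Z, m) = m²
I(Q) = -5 - Q
I(T(1, 1))*314 = (-5 - 1*1²)*314 = (-5 - 1*1)*314 = (-5 - 1)*314 = -6*314 = -1884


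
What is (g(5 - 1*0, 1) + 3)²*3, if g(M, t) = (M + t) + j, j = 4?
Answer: 507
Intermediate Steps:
g(M, t) = 4 + M + t (g(M, t) = (M + t) + 4 = 4 + M + t)
(g(5 - 1*0, 1) + 3)²*3 = ((4 + (5 - 1*0) + 1) + 3)²*3 = ((4 + (5 + 0) + 1) + 3)²*3 = ((4 + 5 + 1) + 3)²*3 = (10 + 3)²*3 = 13²*3 = 169*3 = 507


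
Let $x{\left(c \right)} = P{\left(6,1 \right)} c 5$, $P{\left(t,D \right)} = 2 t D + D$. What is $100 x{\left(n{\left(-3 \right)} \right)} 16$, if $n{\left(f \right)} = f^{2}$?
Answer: $936000$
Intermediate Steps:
$P{\left(t,D \right)} = D + 2 D t$ ($P{\left(t,D \right)} = 2 D t + D = D + 2 D t$)
$x{\left(c \right)} = 65 c$ ($x{\left(c \right)} = 1 \left(1 + 2 \cdot 6\right) c 5 = 1 \left(1 + 12\right) c 5 = 1 \cdot 13 c 5 = 13 c 5 = 65 c$)
$100 x{\left(n{\left(-3 \right)} \right)} 16 = 100 \cdot 65 \left(-3\right)^{2} \cdot 16 = 100 \cdot 65 \cdot 9 \cdot 16 = 100 \cdot 585 \cdot 16 = 58500 \cdot 16 = 936000$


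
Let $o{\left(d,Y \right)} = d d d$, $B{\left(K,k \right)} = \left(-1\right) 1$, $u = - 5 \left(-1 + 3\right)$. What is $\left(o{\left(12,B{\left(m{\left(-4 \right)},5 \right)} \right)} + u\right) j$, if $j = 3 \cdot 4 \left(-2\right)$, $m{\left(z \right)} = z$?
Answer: $-41232$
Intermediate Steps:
$u = -10$ ($u = \left(-5\right) 2 = -10$)
$j = -24$ ($j = 12 \left(-2\right) = -24$)
$B{\left(K,k \right)} = -1$
$o{\left(d,Y \right)} = d^{3}$ ($o{\left(d,Y \right)} = d^{2} d = d^{3}$)
$\left(o{\left(12,B{\left(m{\left(-4 \right)},5 \right)} \right)} + u\right) j = \left(12^{3} - 10\right) \left(-24\right) = \left(1728 - 10\right) \left(-24\right) = 1718 \left(-24\right) = -41232$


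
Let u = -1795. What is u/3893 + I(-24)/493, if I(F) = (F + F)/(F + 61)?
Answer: -1937027/4177189 ≈ -0.46372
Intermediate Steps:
I(F) = 2*F/(61 + F) (I(F) = (2*F)/(61 + F) = 2*F/(61 + F))
u/3893 + I(-24)/493 = -1795/3893 + (2*(-24)/(61 - 24))/493 = -1795*1/3893 + (2*(-24)/37)*(1/493) = -1795/3893 + (2*(-24)*(1/37))*(1/493) = -1795/3893 - 48/37*1/493 = -1795/3893 - 48/18241 = -1937027/4177189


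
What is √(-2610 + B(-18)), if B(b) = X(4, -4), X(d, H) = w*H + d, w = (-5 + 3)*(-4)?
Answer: I*√2638 ≈ 51.361*I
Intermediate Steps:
w = 8 (w = -2*(-4) = 8)
X(d, H) = d + 8*H (X(d, H) = 8*H + d = d + 8*H)
B(b) = -28 (B(b) = 4 + 8*(-4) = 4 - 32 = -28)
√(-2610 + B(-18)) = √(-2610 - 28) = √(-2638) = I*√2638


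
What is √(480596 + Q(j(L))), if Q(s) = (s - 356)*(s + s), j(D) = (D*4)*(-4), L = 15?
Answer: 2*√191669 ≈ 875.60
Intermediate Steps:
j(D) = -16*D (j(D) = (4*D)*(-4) = -16*D)
Q(s) = 2*s*(-356 + s) (Q(s) = (-356 + s)*(2*s) = 2*s*(-356 + s))
√(480596 + Q(j(L))) = √(480596 + 2*(-16*15)*(-356 - 16*15)) = √(480596 + 2*(-240)*(-356 - 240)) = √(480596 + 2*(-240)*(-596)) = √(480596 + 286080) = √766676 = 2*√191669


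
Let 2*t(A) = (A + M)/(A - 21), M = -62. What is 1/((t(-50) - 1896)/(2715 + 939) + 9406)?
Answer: 4473/42070718 ≈ 0.00010632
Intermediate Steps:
t(A) = (-62 + A)/(2*(-21 + A)) (t(A) = ((A - 62)/(A - 21))/2 = ((-62 + A)/(-21 + A))/2 = (-62 + A)/(2*(-21 + A)))
1/((t(-50) - 1896)/(2715 + 939) + 9406) = 1/(((-62 - 50)/(2*(-21 - 50)) - 1896)/(2715 + 939) + 9406) = 1/(((½)*(-112)/(-71) - 1896)/3654 + 9406) = 1/(((½)*(-1/71)*(-112) - 1896)*(1/3654) + 9406) = 1/((56/71 - 1896)*(1/3654) + 9406) = 1/(-134560/71*1/3654 + 9406) = 1/(-2320/4473 + 9406) = 1/(42070718/4473) = 4473/42070718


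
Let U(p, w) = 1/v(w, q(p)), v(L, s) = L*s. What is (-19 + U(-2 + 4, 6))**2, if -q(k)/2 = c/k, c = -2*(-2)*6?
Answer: 7491169/20736 ≈ 361.26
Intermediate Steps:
c = 24 (c = 4*6 = 24)
q(k) = -48/k
U(p, w) = -p/(48*w) (U(p, w) = 1/(w*(-48/p)) = 1/(-48*w/p) = -p/(48*w))
(-19 + U(-2 + 4, 6))**2 = (-19 - 1/48*(-2 + 4)/6)**2 = (-19 - 1/48*2*1/6)**2 = (-19 - 1/144)**2 = (-2737/144)**2 = 7491169/20736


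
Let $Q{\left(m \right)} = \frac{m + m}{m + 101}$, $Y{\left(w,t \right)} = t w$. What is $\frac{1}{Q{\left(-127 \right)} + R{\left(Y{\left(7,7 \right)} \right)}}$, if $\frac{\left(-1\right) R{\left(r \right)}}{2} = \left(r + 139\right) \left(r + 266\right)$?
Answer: $- \frac{13}{1539593} \approx -8.4438 \cdot 10^{-6}$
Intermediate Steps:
$R{\left(r \right)} = - 2 \left(139 + r\right) \left(266 + r\right)$ ($R{\left(r \right)} = - 2 \left(r + 139\right) \left(r + 266\right) = - 2 \left(139 + r\right) \left(266 + r\right)$)
$Q{\left(m \right)} = \frac{2 m}{101 + m}$
$\frac{1}{Q{\left(-127 \right)} + R{\left(Y{\left(7,7 \right)} \right)}} = \frac{1}{2 \left(-127\right) \frac{1}{101 - 127} - \left(73948 + 4802 + 810 \cdot 7 \cdot 7\right)} = \frac{1}{2 \left(-127\right) \frac{1}{-26} - \left(113638 + 4802\right)} = \frac{1}{2 \left(-127\right) \left(- \frac{1}{26}\right) - 118440} = \frac{1}{\frac{127}{13} - 118440} = \frac{1}{- \frac{1539593}{13}} = - \frac{13}{1539593}$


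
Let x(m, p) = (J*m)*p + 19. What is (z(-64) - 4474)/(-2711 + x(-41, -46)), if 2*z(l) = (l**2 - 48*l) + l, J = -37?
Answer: 461/36237 ≈ 0.012722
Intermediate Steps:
x(m, p) = 19 - 37*m*p (x(m, p) = (-37*m)*p + 19 = -37*m*p + 19 = 19 - 37*m*p)
z(l) = l**2/2 - 47*l/2 (z(l) = ((l**2 - 48*l) + l)/2 = (l**2 - 47*l)/2 = l**2/2 - 47*l/2)
(z(-64) - 4474)/(-2711 + x(-41, -46)) = ((1/2)*(-64)*(-47 - 64) - 4474)/(-2711 + (19 - 37*(-41)*(-46))) = ((1/2)*(-64)*(-111) - 4474)/(-2711 + (19 - 69782)) = (3552 - 4474)/(-2711 - 69763) = -922/(-72474) = -922*(-1/72474) = 461/36237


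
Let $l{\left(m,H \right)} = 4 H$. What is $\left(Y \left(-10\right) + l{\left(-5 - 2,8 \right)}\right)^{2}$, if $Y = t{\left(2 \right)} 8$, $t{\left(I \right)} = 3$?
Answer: $43264$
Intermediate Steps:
$Y = 24$ ($Y = 3 \cdot 8 = 24$)
$\left(Y \left(-10\right) + l{\left(-5 - 2,8 \right)}\right)^{2} = \left(24 \left(-10\right) + 4 \cdot 8\right)^{2} = \left(-240 + 32\right)^{2} = \left(-208\right)^{2} = 43264$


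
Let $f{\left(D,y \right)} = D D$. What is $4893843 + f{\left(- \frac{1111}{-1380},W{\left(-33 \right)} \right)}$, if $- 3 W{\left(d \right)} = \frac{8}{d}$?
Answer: $\frac{9319835843521}{1904400} \approx 4.8938 \cdot 10^{6}$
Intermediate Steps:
$W{\left(d \right)} = - \frac{8}{3 d}$ ($W{\left(d \right)} = - \frac{8 \frac{1}{d}}{3} = - \frac{8}{3 d}$)
$f{\left(D,y \right)} = D^{2}$
$4893843 + f{\left(- \frac{1111}{-1380},W{\left(-33 \right)} \right)} = 4893843 + \left(- \frac{1111}{-1380}\right)^{2} = 4893843 + \left(\left(-1111\right) \left(- \frac{1}{1380}\right)\right)^{2} = 4893843 + \left(\frac{1111}{1380}\right)^{2} = 4893843 + \frac{1234321}{1904400} = \frac{9319835843521}{1904400}$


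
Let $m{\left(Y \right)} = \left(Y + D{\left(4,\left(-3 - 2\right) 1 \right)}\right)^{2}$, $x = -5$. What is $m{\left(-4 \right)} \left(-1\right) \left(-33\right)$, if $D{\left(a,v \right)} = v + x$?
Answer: $6468$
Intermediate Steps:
$D{\left(a,v \right)} = -5 + v$ ($D{\left(a,v \right)} = v - 5 = -5 + v$)
$m{\left(Y \right)} = \left(-10 + Y\right)^{2}$ ($m{\left(Y \right)} = \left(Y - \left(5 - \left(-3 - 2\right) 1\right)\right)^{2} = \left(Y - 10\right)^{2} = \left(-10 + Y\right)^{2}$)
$m{\left(-4 \right)} \left(-1\right) \left(-33\right) = \left(-10 - 4\right)^{2} \left(-1\right) \left(-33\right) = \left(-14\right)^{2} \left(-1\right) \left(-33\right) = 196 \left(-1\right) \left(-33\right) = \left(-196\right) \left(-33\right) = 6468$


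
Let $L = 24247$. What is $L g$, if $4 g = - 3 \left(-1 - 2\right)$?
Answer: $\frac{218223}{4} \approx 54556.0$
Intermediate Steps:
$g = \frac{9}{4}$ ($g = \frac{\left(-3\right) \left(-1 - 2\right)}{4} = \frac{\left(-3\right) \left(-3\right)}{4} = \frac{1}{4} \cdot 9 = \frac{9}{4} \approx 2.25$)
$L g = 24247 \cdot \frac{9}{4} = \frac{218223}{4}$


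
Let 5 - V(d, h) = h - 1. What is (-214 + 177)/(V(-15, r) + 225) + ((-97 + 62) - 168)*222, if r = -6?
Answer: -10680679/237 ≈ -45066.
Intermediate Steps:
V(d, h) = 6 - h (V(d, h) = 5 - (h - 1) = 5 - (-1 + h) = 5 + (1 - h) = 6 - h)
(-214 + 177)/(V(-15, r) + 225) + ((-97 + 62) - 168)*222 = (-214 + 177)/((6 - 1*(-6)) + 225) + ((-97 + 62) - 168)*222 = -37/((6 + 6) + 225) + (-35 - 168)*222 = -37/(12 + 225) - 203*222 = -37/237 - 45066 = -10680679/237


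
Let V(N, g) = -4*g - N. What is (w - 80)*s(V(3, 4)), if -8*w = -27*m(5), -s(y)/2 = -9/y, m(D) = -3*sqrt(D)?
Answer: 1440/19 + 729*sqrt(5)/76 ≈ 97.238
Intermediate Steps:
V(N, g) = -N - 4*g
s(y) = 18/y (s(y) = -(-18)/y = 18/y)
w = -81*sqrt(5)/8 (w = -(-27)*(-3*sqrt(5))/8 = -81*sqrt(5)/8 ≈ -22.640)
(w - 80)*s(V(3, 4)) = (-81*sqrt(5)/8 - 80)*(18/(-1*3 - 4*4)) = (-80 - 81*sqrt(5)/8)*(18/(-3 - 16)) = (-80 - 81*sqrt(5)/8)*(18/(-19)) = (-80 - 81*sqrt(5)/8)*(18*(-1/19)) = (-80 - 81*sqrt(5)/8)*(-18/19) = 1440/19 + 729*sqrt(5)/76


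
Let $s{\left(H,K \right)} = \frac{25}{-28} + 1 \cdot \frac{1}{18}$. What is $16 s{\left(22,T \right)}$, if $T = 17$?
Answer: $- \frac{844}{63} \approx -13.397$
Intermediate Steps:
$s{\left(H,K \right)} = - \frac{211}{252}$ ($s{\left(H,K \right)} = 25 \left(- \frac{1}{28}\right) + 1 \cdot \frac{1}{18} = - \frac{25}{28} + \frac{1}{18} = - \frac{211}{252}$)
$16 s{\left(22,T \right)} = 16 \left(- \frac{211}{252}\right) = - \frac{844}{63}$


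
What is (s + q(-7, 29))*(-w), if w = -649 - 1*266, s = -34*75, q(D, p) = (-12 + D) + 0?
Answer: -2350635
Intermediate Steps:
q(D, p) = -12 + D
s = -2550
w = -915 (w = -649 - 266 = -915)
(s + q(-7, 29))*(-w) = (-2550 + (-12 - 7))*(-1*(-915)) = (-2550 - 19)*915 = -2569*915 = -2350635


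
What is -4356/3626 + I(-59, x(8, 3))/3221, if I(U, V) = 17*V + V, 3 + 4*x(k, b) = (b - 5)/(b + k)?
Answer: -154908531/128472806 ≈ -1.2058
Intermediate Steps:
x(k, b) = -3/4 + (-5 + b)/(4*(b + k)) (x(k, b) = -3/4 + ((b - 5)/(b + k))/4 = -3/4 + ((-5 + b)/(b + k))/4 = -3/4 + (-5 + b)/(4*(b + k)))
I(U, V) = 18*V
-4356/3626 + I(-59, x(8, 3))/3221 = -4356/3626 + (18*((-5 - 3*8 - 2*3)/(4*(3 + 8))))/3221 = -4356*1/3626 + (18*((1/4)*(-5 - 24 - 6)/11))*(1/3221) = -2178/1813 + (18*((1/4)*(1/11)*(-35)))*(1/3221) = -2178/1813 + (18*(-35/44))*(1/3221) = -2178/1813 - 315/22*1/3221 = -2178/1813 - 315/70862 = -154908531/128472806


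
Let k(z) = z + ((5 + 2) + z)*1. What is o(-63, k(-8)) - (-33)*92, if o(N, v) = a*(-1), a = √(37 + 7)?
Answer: 3036 - 2*√11 ≈ 3029.4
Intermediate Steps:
a = 2*√11 (a = √44 = 2*√11 ≈ 6.6332)
k(z) = 7 + 2*z (k(z) = z + (7 + z)*1 = z + (7 + z) = 7 + 2*z)
o(N, v) = -2*√11 (o(N, v) = (2*√11)*(-1) = -2*√11)
o(-63, k(-8)) - (-33)*92 = -2*√11 - (-33)*92 = -2*√11 - 1*(-3036) = -2*√11 + 3036 = 3036 - 2*√11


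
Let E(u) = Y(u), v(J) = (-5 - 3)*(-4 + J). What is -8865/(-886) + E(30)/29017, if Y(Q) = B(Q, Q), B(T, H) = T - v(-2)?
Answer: 257219757/25709062 ≈ 10.005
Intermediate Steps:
v(J) = 32 - 8*J (v(J) = -8*(-4 + J) = 32 - 8*J)
B(T, H) = -48 + T (B(T, H) = T - (32 - 8*(-2)) = T - (32 + 16) = T - 1*48 = T - 48 = -48 + T)
Y(Q) = -48 + Q
E(u) = -48 + u
-8865/(-886) + E(30)/29017 = -8865/(-886) + (-48 + 30)/29017 = -8865*(-1/886) - 18*1/29017 = 8865/886 - 18/29017 = 257219757/25709062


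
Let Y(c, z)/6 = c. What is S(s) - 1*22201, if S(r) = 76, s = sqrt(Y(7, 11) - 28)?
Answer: -22125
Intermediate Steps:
Y(c, z) = 6*c
s = sqrt(14) (s = sqrt(6*7 - 28) = sqrt(42 - 28) = sqrt(14) ≈ 3.7417)
S(s) - 1*22201 = 76 - 1*22201 = 76 - 22201 = -22125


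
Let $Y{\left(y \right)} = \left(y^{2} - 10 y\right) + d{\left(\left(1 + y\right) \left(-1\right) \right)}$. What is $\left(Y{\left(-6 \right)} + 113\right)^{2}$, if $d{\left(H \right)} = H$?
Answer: $45796$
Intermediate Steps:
$Y{\left(y \right)} = -1 + y^{2} - 11 y$ ($Y{\left(y \right)} = \left(y^{2} - 10 y\right) + \left(1 + y\right) \left(-1\right) = \left(y^{2} - 10 y\right) - \left(1 + y\right) = -1 + y^{2} - 11 y$)
$\left(Y{\left(-6 \right)} + 113\right)^{2} = \left(\left(-1 + \left(-6\right)^{2} - -66\right) + 113\right)^{2} = \left(\left(-1 + 36 + 66\right) + 113\right)^{2} = \left(101 + 113\right)^{2} = 214^{2} = 45796$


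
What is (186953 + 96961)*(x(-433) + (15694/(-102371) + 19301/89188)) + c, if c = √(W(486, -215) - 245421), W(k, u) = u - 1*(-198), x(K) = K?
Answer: -561131673910213545/4565132374 + I*√245438 ≈ -1.2292e+8 + 495.42*I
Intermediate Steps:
W(k, u) = 198 + u (W(k, u) = u + 198 = 198 + u)
c = I*√245438 (c = √((198 - 215) - 245421) = √(-17 - 245421) = √(-245438) = I*√245438 ≈ 495.42*I)
(186953 + 96961)*(x(-433) + (15694/(-102371) + 19301/89188)) + c = (186953 + 96961)*(-433 + (15694/(-102371) + 19301/89188)) + I*√245438 = 283914*(-433 + (15694*(-1/102371) + 19301*(1/89188))) + I*√245438 = 283914*(-433 + (-15694/102371 + 19301/89188)) + I*√245438 = 283914*(-433 + 576146199/9130264748) + I*√245438 = 283914*(-3952828489685/9130264748) + I*√245438 = -561131673910213545/4565132374 + I*√245438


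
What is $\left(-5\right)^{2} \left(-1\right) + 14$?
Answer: $-11$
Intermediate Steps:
$\left(-5\right)^{2} \left(-1\right) + 14 = 25 \left(-1\right) + 14 = -25 + 14 = -11$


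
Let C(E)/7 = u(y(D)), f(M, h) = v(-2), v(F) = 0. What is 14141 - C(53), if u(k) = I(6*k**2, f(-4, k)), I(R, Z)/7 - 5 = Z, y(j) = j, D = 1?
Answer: 13896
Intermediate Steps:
f(M, h) = 0
I(R, Z) = 35 + 7*Z
u(k) = 35 (u(k) = 35 + 7*0 = 35 + 0 = 35)
C(E) = 245 (C(E) = 7*35 = 245)
14141 - C(53) = 14141 - 1*245 = 14141 - 245 = 13896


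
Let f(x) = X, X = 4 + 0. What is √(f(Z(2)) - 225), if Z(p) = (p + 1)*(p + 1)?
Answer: I*√221 ≈ 14.866*I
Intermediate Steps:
X = 4
Z(p) = (1 + p)² (Z(p) = (1 + p)*(1 + p) = (1 + p)²)
f(x) = 4
√(f(Z(2)) - 225) = √(4 - 225) = √(-221) = I*√221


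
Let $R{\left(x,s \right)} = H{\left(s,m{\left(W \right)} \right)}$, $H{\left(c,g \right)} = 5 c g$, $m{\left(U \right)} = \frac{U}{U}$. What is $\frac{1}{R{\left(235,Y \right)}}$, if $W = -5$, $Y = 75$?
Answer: $\frac{1}{375} \approx 0.0026667$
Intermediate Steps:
$m{\left(U \right)} = 1$
$H{\left(c,g \right)} = 5 c g$
$R{\left(x,s \right)} = 5 s$ ($R{\left(x,s \right)} = 5 s 1 = 5 s$)
$\frac{1}{R{\left(235,Y \right)}} = \frac{1}{5 \cdot 75} = \frac{1}{375}$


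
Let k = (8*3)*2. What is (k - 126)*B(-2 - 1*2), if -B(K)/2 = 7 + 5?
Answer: 1872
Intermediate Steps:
k = 48 (k = 24*2 = 48)
B(K) = -24 (B(K) = -2*(7 + 5) = -2*12 = -24)
(k - 126)*B(-2 - 1*2) = (48 - 126)*(-24) = -78*(-24) = 1872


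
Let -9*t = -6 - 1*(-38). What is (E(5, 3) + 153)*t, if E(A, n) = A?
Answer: -5056/9 ≈ -561.78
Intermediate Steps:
t = -32/9 (t = -(-6 - 1*(-38))/9 = -(-6 + 38)/9 = -⅑*32 = -32/9 ≈ -3.5556)
(E(5, 3) + 153)*t = (5 + 153)*(-32/9) = 158*(-32/9) = -5056/9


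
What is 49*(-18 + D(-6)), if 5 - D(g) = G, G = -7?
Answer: -294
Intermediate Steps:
D(g) = 12 (D(g) = 5 - 1*(-7) = 5 + 7 = 12)
49*(-18 + D(-6)) = 49*(-18 + 12) = 49*(-6) = -294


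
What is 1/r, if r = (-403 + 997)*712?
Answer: 1/422928 ≈ 2.3645e-6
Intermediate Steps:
r = 422928 (r = 594*712 = 422928)
1/r = 1/422928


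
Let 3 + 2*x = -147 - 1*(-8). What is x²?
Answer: 5041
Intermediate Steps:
x = -71 (x = -3/2 + (-147 - 1*(-8))/2 = -3/2 + (-147 + 8)/2 = -3/2 + (½)*(-139) = -3/2 - 139/2 = -71)
x² = (-71)² = 5041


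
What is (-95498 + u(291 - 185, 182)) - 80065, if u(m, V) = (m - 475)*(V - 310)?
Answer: -128331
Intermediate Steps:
u(m, V) = (-475 + m)*(-310 + V)
(-95498 + u(291 - 185, 182)) - 80065 = (-95498 + (147250 - 475*182 - 310*(291 - 185) + 182*(291 - 185))) - 80065 = (-95498 + (147250 - 86450 - 310*106 + 182*106)) - 80065 = (-95498 + (147250 - 86450 - 32860 + 19292)) - 80065 = (-95498 + 47232) - 80065 = -48266 - 80065 = -128331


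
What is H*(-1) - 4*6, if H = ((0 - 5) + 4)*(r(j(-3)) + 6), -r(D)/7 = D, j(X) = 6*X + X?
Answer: 129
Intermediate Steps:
j(X) = 7*X
r(D) = -7*D
H = -153 (H = ((0 - 5) + 4)*(-49*(-3) + 6) = (-5 + 4)*(-7*(-21) + 6) = -(147 + 6) = -1*153 = -153)
H*(-1) - 4*6 = -153*(-1) - 4*6 = 153 - 24 = 129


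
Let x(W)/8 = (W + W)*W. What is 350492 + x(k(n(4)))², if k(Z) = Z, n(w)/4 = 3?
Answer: 5658908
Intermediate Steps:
n(w) = 12 (n(w) = 4*3 = 12)
x(W) = 16*W² (x(W) = 8*((W + W)*W) = 8*((2*W)*W) = 8*(2*W²) = 16*W²)
350492 + x(k(n(4)))² = 350492 + (16*12²)² = 350492 + (16*144)² = 350492 + 2304² = 350492 + 5308416 = 5658908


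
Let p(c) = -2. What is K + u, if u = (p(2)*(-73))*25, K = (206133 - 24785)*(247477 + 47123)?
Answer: 53425124450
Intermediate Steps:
K = 53425120800 (K = 181348*294600 = 53425120800)
u = 3650 (u = -2*(-73)*25 = 146*25 = 3650)
K + u = 53425120800 + 3650 = 53425124450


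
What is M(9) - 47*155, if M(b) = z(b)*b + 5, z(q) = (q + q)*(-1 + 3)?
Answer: -6956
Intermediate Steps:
z(q) = 4*q (z(q) = (2*q)*2 = 4*q)
M(b) = 5 + 4*b² (M(b) = (4*b)*b + 5 = 4*b² + 5 = 5 + 4*b²)
M(9) - 47*155 = (5 + 4*9²) - 47*155 = (5 + 4*81) - 7285 = (5 + 324) - 7285 = 329 - 7285 = -6956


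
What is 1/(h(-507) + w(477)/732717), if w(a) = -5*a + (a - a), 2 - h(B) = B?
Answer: 81413/41438952 ≈ 0.0019646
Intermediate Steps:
h(B) = 2 - B
w(a) = -5*a (w(a) = -5*a + 0 = -5*a)
1/(h(-507) + w(477)/732717) = 1/((2 - 1*(-507)) - 5*477/732717) = 1/((2 + 507) - 2385*1/732717) = 1/(509 - 265/81413) = 1/(41438952/81413) = 81413/41438952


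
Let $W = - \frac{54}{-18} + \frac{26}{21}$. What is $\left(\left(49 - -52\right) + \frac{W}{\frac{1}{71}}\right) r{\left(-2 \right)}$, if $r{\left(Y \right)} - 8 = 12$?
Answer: $\frac{168800}{21} \approx 8038.1$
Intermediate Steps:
$W = \frac{89}{21}$ ($W = \left(-54\right) \left(- \frac{1}{18}\right) + 26 \cdot \frac{1}{21} = 3 + \frac{26}{21} = \frac{89}{21} \approx 4.2381$)
$r{\left(Y \right)} = 20$ ($r{\left(Y \right)} = 8 + 12 = 20$)
$\left(\left(49 - -52\right) + \frac{W}{\frac{1}{71}}\right) r{\left(-2 \right)} = \left(\left(49 - -52\right) + \frac{89}{21 \cdot \frac{1}{71}}\right) 20 = \left(\left(49 + 52\right) + \frac{89 \frac{1}{\frac{1}{71}}}{21}\right) 20 = \left(101 + \frac{89}{21} \cdot 71\right) 20 = \left(101 + \frac{6319}{21}\right) 20 = \frac{8440}{21} \cdot 20 = \frac{168800}{21}$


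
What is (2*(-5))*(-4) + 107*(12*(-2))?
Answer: -2528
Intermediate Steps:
(2*(-5))*(-4) + 107*(12*(-2)) = -10*(-4) + 107*(-24) = 40 - 2568 = -2528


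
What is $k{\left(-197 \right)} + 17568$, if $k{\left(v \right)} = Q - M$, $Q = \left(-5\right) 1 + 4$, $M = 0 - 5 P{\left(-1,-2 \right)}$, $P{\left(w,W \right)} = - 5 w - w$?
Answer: $17597$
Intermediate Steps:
$P{\left(w,W \right)} = - 6 w$
$M = -30$ ($M = 0 - 5 \left(\left(-6\right) \left(-1\right)\right) = 0 - 30 = -30$)
$Q = -1$ ($Q = -5 + 4 = -1$)
$k{\left(v \right)} = 29$ ($k{\left(v \right)} = -1 - -30 = -1 + 30 = 29$)
$k{\left(-197 \right)} + 17568 = 29 + 17568 = 17597$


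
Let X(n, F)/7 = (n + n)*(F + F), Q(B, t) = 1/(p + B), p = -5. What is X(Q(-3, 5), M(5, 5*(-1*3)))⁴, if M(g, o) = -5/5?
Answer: 2401/16 ≈ 150.06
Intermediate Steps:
M(g, o) = -1 (M(g, o) = -5*⅕ = -1)
Q(B, t) = 1/(-5 + B)
X(n, F) = 28*F*n (X(n, F) = 7*((n + n)*(F + F)) = 7*((2*n)*(2*F)) = 7*(4*F*n) = 28*F*n)
X(Q(-3, 5), M(5, 5*(-1*3)))⁴ = (28*(-1)/(-5 - 3))⁴ = (28*(-1)/(-8))⁴ = (28*(-1)*(-⅛))⁴ = (7/2)⁴ = 2401/16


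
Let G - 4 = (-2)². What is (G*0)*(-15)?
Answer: 0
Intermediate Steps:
G = 8 (G = 4 + (-2)² = 4 + 4 = 8)
(G*0)*(-15) = (8*0)*(-15) = 0*(-15) = 0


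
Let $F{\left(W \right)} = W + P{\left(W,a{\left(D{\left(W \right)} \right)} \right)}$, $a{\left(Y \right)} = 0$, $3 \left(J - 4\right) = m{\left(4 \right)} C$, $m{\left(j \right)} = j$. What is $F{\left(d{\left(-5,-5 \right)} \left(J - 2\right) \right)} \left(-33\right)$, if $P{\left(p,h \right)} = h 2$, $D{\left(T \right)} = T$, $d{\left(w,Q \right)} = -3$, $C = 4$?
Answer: $726$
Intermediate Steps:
$J = \frac{28}{3}$ ($J = 4 + \frac{4 \cdot 4}{3} = 4 + \frac{1}{3} \cdot 16 = 4 + \frac{16}{3} = \frac{28}{3} \approx 9.3333$)
$P{\left(p,h \right)} = 2 h$
$F{\left(W \right)} = W$ ($F{\left(W \right)} = W + 2 \cdot 0 = W + 0 = W$)
$F{\left(d{\left(-5,-5 \right)} \left(J - 2\right) \right)} \left(-33\right) = - 3 \left(\frac{28}{3} - 2\right) \left(-33\right) = \left(-3\right) \frac{22}{3} \left(-33\right) = \left(-22\right) \left(-33\right) = 726$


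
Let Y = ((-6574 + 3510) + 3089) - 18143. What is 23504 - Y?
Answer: 41622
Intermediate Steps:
Y = -18118 (Y = (-3064 + 3089) - 18143 = 25 - 18143 = -18118)
23504 - Y = 23504 - 1*(-18118) = 23504 + 18118 = 41622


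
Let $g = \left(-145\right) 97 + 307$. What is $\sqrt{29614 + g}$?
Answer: $4 \sqrt{991} \approx 125.92$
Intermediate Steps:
$g = -13758$ ($g = -14065 + 307 = -13758$)
$\sqrt{29614 + g} = \sqrt{29614 - 13758} = \sqrt{15856} = 4 \sqrt{991}$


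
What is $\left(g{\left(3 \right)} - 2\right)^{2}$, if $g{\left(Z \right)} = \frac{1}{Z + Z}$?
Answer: $\frac{121}{36} \approx 3.3611$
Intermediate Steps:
$g{\left(Z \right)} = \frac{1}{2 Z}$
$\left(g{\left(3 \right)} - 2\right)^{2} = \left(\frac{1}{2 \cdot 3} - 2\right)^{2} = \left(\frac{1}{2} \cdot \frac{1}{3} - 2\right)^{2} = \left(\frac{1}{6} - 2\right)^{2} = \left(- \frac{11}{6}\right)^{2} = \frac{121}{36}$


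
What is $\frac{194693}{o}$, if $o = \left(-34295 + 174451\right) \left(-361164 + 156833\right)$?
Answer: $- \frac{194693}{28638215636} \approx -6.7984 \cdot 10^{-6}$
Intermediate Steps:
$o = -28638215636$ ($o = 140156 \left(-204331\right) = -28638215636$)
$\frac{194693}{o} = \frac{194693}{-28638215636} = 194693 \left(- \frac{1}{28638215636}\right) = - \frac{194693}{28638215636}$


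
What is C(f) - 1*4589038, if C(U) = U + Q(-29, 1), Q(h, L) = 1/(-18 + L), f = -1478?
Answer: -78038773/17 ≈ -4.5905e+6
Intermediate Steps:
C(U) = -1/17 + U (C(U) = U + 1/(-18 + 1) = U + 1/(-17) = U - 1/17 = -1/17 + U)
C(f) - 1*4589038 = (-1/17 - 1478) - 1*4589038 = -25127/17 - 4589038 = -78038773/17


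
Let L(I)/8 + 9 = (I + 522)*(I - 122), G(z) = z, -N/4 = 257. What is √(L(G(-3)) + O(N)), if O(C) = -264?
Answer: 6*I*√14426 ≈ 720.65*I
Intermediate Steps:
N = -1028 (N = -4*257 = -1028)
L(I) = -72 + 8*(-122 + I)*(522 + I) (L(I) = -72 + 8*((I + 522)*(I - 122)) = -72 + 8*((522 + I)*(-122 + I)) = -72 + 8*((-122 + I)*(522 + I)) = -72 + 8*(-122 + I)*(522 + I))
√(L(G(-3)) + O(N)) = √((-509544 + 8*(-3)² + 3200*(-3)) - 264) = √((-509544 + 8*9 - 9600) - 264) = √((-509544 + 72 - 9600) - 264) = √(-519072 - 264) = √(-519336) = 6*I*√14426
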